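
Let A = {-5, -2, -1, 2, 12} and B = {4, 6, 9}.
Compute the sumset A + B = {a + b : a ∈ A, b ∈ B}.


A + B = {a + b : a ∈ A, b ∈ B}.
Enumerate all |A|·|B| = 5·3 = 15 pairs (a, b) and collect distinct sums.
a = -5: -5+4=-1, -5+6=1, -5+9=4
a = -2: -2+4=2, -2+6=4, -2+9=7
a = -1: -1+4=3, -1+6=5, -1+9=8
a = 2: 2+4=6, 2+6=8, 2+9=11
a = 12: 12+4=16, 12+6=18, 12+9=21
Collecting distinct sums: A + B = {-1, 1, 2, 3, 4, 5, 6, 7, 8, 11, 16, 18, 21}
|A + B| = 13

A + B = {-1, 1, 2, 3, 4, 5, 6, 7, 8, 11, 16, 18, 21}


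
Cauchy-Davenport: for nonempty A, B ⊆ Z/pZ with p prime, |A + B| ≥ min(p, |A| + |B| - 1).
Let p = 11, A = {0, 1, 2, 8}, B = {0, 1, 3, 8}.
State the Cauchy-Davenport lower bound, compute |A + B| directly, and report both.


Cauchy-Davenport: |A + B| ≥ min(p, |A| + |B| - 1) for A, B nonempty in Z/pZ.
|A| = 4, |B| = 4, p = 11.
CD lower bound = min(11, 4 + 4 - 1) = min(11, 7) = 7.
Compute A + B mod 11 directly:
a = 0: 0+0=0, 0+1=1, 0+3=3, 0+8=8
a = 1: 1+0=1, 1+1=2, 1+3=4, 1+8=9
a = 2: 2+0=2, 2+1=3, 2+3=5, 2+8=10
a = 8: 8+0=8, 8+1=9, 8+3=0, 8+8=5
A + B = {0, 1, 2, 3, 4, 5, 8, 9, 10}, so |A + B| = 9.
Verify: 9 ≥ 7? Yes ✓.

CD lower bound = 7, actual |A + B| = 9.


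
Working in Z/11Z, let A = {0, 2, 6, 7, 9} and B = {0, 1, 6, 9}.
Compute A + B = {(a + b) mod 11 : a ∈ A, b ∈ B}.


Work in Z/11Z: reduce every sum a + b modulo 11.
Enumerate all 20 pairs:
a = 0: 0+0=0, 0+1=1, 0+6=6, 0+9=9
a = 2: 2+0=2, 2+1=3, 2+6=8, 2+9=0
a = 6: 6+0=6, 6+1=7, 6+6=1, 6+9=4
a = 7: 7+0=7, 7+1=8, 7+6=2, 7+9=5
a = 9: 9+0=9, 9+1=10, 9+6=4, 9+9=7
Distinct residues collected: {0, 1, 2, 3, 4, 5, 6, 7, 8, 9, 10}
|A + B| = 11 (out of 11 total residues).

A + B = {0, 1, 2, 3, 4, 5, 6, 7, 8, 9, 10}


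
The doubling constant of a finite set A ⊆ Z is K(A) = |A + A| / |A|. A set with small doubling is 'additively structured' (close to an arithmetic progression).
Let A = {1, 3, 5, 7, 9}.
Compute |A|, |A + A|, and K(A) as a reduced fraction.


|A| = 5.
Compute A + A by enumerating all 25 pairs.
A + A = {2, 4, 6, 8, 10, 12, 14, 16, 18}, so |A + A| = 9.
K = |A + A| / |A| = 9/5 (already in lowest terms) ≈ 1.8000.
Reference: AP of size 5 gives K = 9/5 ≈ 1.8000; a fully generic set of size 5 gives K ≈ 3.0000.

|A| = 5, |A + A| = 9, K = 9/5.


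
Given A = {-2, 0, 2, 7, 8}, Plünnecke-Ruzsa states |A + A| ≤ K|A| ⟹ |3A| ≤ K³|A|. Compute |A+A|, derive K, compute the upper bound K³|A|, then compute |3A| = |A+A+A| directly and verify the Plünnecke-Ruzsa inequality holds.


|A| = 5.
Step 1: Compute A + A by enumerating all 25 pairs.
A + A = {-4, -2, 0, 2, 4, 5, 6, 7, 8, 9, 10, 14, 15, 16}, so |A + A| = 14.
Step 2: Doubling constant K = |A + A|/|A| = 14/5 = 14/5 ≈ 2.8000.
Step 3: Plünnecke-Ruzsa gives |3A| ≤ K³·|A| = (2.8000)³ · 5 ≈ 109.7600.
Step 4: Compute 3A = A + A + A directly by enumerating all triples (a,b,c) ∈ A³; |3A| = 25.
Step 5: Check 25 ≤ 109.7600? Yes ✓.

K = 14/5, Plünnecke-Ruzsa bound K³|A| ≈ 109.7600, |3A| = 25, inequality holds.


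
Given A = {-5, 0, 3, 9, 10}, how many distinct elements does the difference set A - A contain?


A - A = {a - a' : a, a' ∈ A}; |A| = 5.
Bounds: 2|A|-1 ≤ |A - A| ≤ |A|² - |A| + 1, i.e. 9 ≤ |A - A| ≤ 21.
Note: 0 ∈ A - A always (from a - a). The set is symmetric: if d ∈ A - A then -d ∈ A - A.
Enumerate nonzero differences d = a - a' with a > a' (then include -d):
Positive differences: {1, 3, 5, 6, 7, 8, 9, 10, 14, 15}
Full difference set: {0} ∪ (positive diffs) ∪ (negative diffs).
|A - A| = 1 + 2·10 = 21 (matches direct enumeration: 21).

|A - A| = 21


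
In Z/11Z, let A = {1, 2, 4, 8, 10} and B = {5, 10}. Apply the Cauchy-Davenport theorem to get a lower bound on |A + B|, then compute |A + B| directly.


Cauchy-Davenport: |A + B| ≥ min(p, |A| + |B| - 1) for A, B nonempty in Z/pZ.
|A| = 5, |B| = 2, p = 11.
CD lower bound = min(11, 5 + 2 - 1) = min(11, 6) = 6.
Compute A + B mod 11 directly:
a = 1: 1+5=6, 1+10=0
a = 2: 2+5=7, 2+10=1
a = 4: 4+5=9, 4+10=3
a = 8: 8+5=2, 8+10=7
a = 10: 10+5=4, 10+10=9
A + B = {0, 1, 2, 3, 4, 6, 7, 9}, so |A + B| = 8.
Verify: 8 ≥ 6? Yes ✓.

CD lower bound = 6, actual |A + B| = 8.


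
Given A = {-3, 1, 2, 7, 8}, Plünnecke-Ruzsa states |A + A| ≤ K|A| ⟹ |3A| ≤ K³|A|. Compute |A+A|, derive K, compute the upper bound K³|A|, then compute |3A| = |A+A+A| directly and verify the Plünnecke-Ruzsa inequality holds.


|A| = 5.
Step 1: Compute A + A by enumerating all 25 pairs.
A + A = {-6, -2, -1, 2, 3, 4, 5, 8, 9, 10, 14, 15, 16}, so |A + A| = 13.
Step 2: Doubling constant K = |A + A|/|A| = 13/5 = 13/5 ≈ 2.6000.
Step 3: Plünnecke-Ruzsa gives |3A| ≤ K³·|A| = (2.6000)³ · 5 ≈ 87.8800.
Step 4: Compute 3A = A + A + A directly by enumerating all triples (a,b,c) ∈ A³; |3A| = 25.
Step 5: Check 25 ≤ 87.8800? Yes ✓.

K = 13/5, Plünnecke-Ruzsa bound K³|A| ≈ 87.8800, |3A| = 25, inequality holds.


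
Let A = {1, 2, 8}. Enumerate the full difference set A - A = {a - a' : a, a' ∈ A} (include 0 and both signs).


A - A = {a - a' : a, a' ∈ A}.
Compute a - a' for each ordered pair (a, a'):
a = 1: 1-1=0, 1-2=-1, 1-8=-7
a = 2: 2-1=1, 2-2=0, 2-8=-6
a = 8: 8-1=7, 8-2=6, 8-8=0
Collecting distinct values (and noting 0 appears from a-a):
A - A = {-7, -6, -1, 0, 1, 6, 7}
|A - A| = 7

A - A = {-7, -6, -1, 0, 1, 6, 7}


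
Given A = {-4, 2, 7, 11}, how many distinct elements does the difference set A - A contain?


A - A = {a - a' : a, a' ∈ A}; |A| = 4.
Bounds: 2|A|-1 ≤ |A - A| ≤ |A|² - |A| + 1, i.e. 7 ≤ |A - A| ≤ 13.
Note: 0 ∈ A - A always (from a - a). The set is symmetric: if d ∈ A - A then -d ∈ A - A.
Enumerate nonzero differences d = a - a' with a > a' (then include -d):
Positive differences: {4, 5, 6, 9, 11, 15}
Full difference set: {0} ∪ (positive diffs) ∪ (negative diffs).
|A - A| = 1 + 2·6 = 13 (matches direct enumeration: 13).

|A - A| = 13


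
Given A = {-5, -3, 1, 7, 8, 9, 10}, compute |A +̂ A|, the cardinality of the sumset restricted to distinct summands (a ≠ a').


Restricted sumset: A +̂ A = {a + a' : a ∈ A, a' ∈ A, a ≠ a'}.
Equivalently, take A + A and drop any sum 2a that is achievable ONLY as a + a for a ∈ A (i.e. sums representable only with equal summands).
Enumerate pairs (a, a') with a < a' (symmetric, so each unordered pair gives one sum; this covers all a ≠ a'):
  -5 + -3 = -8
  -5 + 1 = -4
  -5 + 7 = 2
  -5 + 8 = 3
  -5 + 9 = 4
  -5 + 10 = 5
  -3 + 1 = -2
  -3 + 7 = 4
  -3 + 8 = 5
  -3 + 9 = 6
  -3 + 10 = 7
  1 + 7 = 8
  1 + 8 = 9
  1 + 9 = 10
  1 + 10 = 11
  7 + 8 = 15
  7 + 9 = 16
  7 + 10 = 17
  8 + 9 = 17
  8 + 10 = 18
  9 + 10 = 19
Collected distinct sums: {-8, -4, -2, 2, 3, 4, 5, 6, 7, 8, 9, 10, 11, 15, 16, 17, 18, 19}
|A +̂ A| = 18
(Reference bound: |A +̂ A| ≥ 2|A| - 3 for |A| ≥ 2, with |A| = 7 giving ≥ 11.)

|A +̂ A| = 18


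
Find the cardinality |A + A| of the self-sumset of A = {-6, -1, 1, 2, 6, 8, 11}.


A + A = {a + a' : a, a' ∈ A}; |A| = 7.
General bounds: 2|A| - 1 ≤ |A + A| ≤ |A|(|A|+1)/2, i.e. 13 ≤ |A + A| ≤ 28.
Lower bound 2|A|-1 is attained iff A is an arithmetic progression.
Enumerate sums a + a' for a ≤ a' (symmetric, so this suffices):
a = -6: -6+-6=-12, -6+-1=-7, -6+1=-5, -6+2=-4, -6+6=0, -6+8=2, -6+11=5
a = -1: -1+-1=-2, -1+1=0, -1+2=1, -1+6=5, -1+8=7, -1+11=10
a = 1: 1+1=2, 1+2=3, 1+6=7, 1+8=9, 1+11=12
a = 2: 2+2=4, 2+6=8, 2+8=10, 2+11=13
a = 6: 6+6=12, 6+8=14, 6+11=17
a = 8: 8+8=16, 8+11=19
a = 11: 11+11=22
Distinct sums: {-12, -7, -5, -4, -2, 0, 1, 2, 3, 4, 5, 7, 8, 9, 10, 12, 13, 14, 16, 17, 19, 22}
|A + A| = 22

|A + A| = 22


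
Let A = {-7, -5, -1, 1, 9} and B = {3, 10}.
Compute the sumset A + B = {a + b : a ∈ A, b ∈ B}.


A + B = {a + b : a ∈ A, b ∈ B}.
Enumerate all |A|·|B| = 5·2 = 10 pairs (a, b) and collect distinct sums.
a = -7: -7+3=-4, -7+10=3
a = -5: -5+3=-2, -5+10=5
a = -1: -1+3=2, -1+10=9
a = 1: 1+3=4, 1+10=11
a = 9: 9+3=12, 9+10=19
Collecting distinct sums: A + B = {-4, -2, 2, 3, 4, 5, 9, 11, 12, 19}
|A + B| = 10

A + B = {-4, -2, 2, 3, 4, 5, 9, 11, 12, 19}


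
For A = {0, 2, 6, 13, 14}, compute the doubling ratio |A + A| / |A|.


|A| = 5.
Compute A + A by enumerating all 25 pairs.
A + A = {0, 2, 4, 6, 8, 12, 13, 14, 15, 16, 19, 20, 26, 27, 28}, so |A + A| = 15.
K = |A + A| / |A| = 15/5 = 3/1 ≈ 3.0000.
Reference: AP of size 5 gives K = 9/5 ≈ 1.8000; a fully generic set of size 5 gives K ≈ 3.0000.

|A| = 5, |A + A| = 15, K = 15/5 = 3/1.


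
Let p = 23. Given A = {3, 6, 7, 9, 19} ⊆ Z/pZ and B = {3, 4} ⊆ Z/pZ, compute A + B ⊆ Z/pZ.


Work in Z/23Z: reduce every sum a + b modulo 23.
Enumerate all 10 pairs:
a = 3: 3+3=6, 3+4=7
a = 6: 6+3=9, 6+4=10
a = 7: 7+3=10, 7+4=11
a = 9: 9+3=12, 9+4=13
a = 19: 19+3=22, 19+4=0
Distinct residues collected: {0, 6, 7, 9, 10, 11, 12, 13, 22}
|A + B| = 9 (out of 23 total residues).

A + B = {0, 6, 7, 9, 10, 11, 12, 13, 22}


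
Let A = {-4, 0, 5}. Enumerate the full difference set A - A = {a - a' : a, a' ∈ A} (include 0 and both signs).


A - A = {a - a' : a, a' ∈ A}.
Compute a - a' for each ordered pair (a, a'):
a = -4: -4--4=0, -4-0=-4, -4-5=-9
a = 0: 0--4=4, 0-0=0, 0-5=-5
a = 5: 5--4=9, 5-0=5, 5-5=0
Collecting distinct values (and noting 0 appears from a-a):
A - A = {-9, -5, -4, 0, 4, 5, 9}
|A - A| = 7

A - A = {-9, -5, -4, 0, 4, 5, 9}


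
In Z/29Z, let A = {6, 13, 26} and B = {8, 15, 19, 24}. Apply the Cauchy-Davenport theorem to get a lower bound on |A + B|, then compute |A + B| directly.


Cauchy-Davenport: |A + B| ≥ min(p, |A| + |B| - 1) for A, B nonempty in Z/pZ.
|A| = 3, |B| = 4, p = 29.
CD lower bound = min(29, 3 + 4 - 1) = min(29, 6) = 6.
Compute A + B mod 29 directly:
a = 6: 6+8=14, 6+15=21, 6+19=25, 6+24=1
a = 13: 13+8=21, 13+15=28, 13+19=3, 13+24=8
a = 26: 26+8=5, 26+15=12, 26+19=16, 26+24=21
A + B = {1, 3, 5, 8, 12, 14, 16, 21, 25, 28}, so |A + B| = 10.
Verify: 10 ≥ 6? Yes ✓.

CD lower bound = 6, actual |A + B| = 10.


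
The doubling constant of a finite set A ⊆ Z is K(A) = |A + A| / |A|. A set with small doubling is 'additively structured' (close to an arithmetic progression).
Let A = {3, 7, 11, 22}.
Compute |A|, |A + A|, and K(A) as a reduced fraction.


|A| = 4.
Compute A + A by enumerating all 16 pairs.
A + A = {6, 10, 14, 18, 22, 25, 29, 33, 44}, so |A + A| = 9.
K = |A + A| / |A| = 9/4 (already in lowest terms) ≈ 2.2500.
Reference: AP of size 4 gives K = 7/4 ≈ 1.7500; a fully generic set of size 4 gives K ≈ 2.5000.

|A| = 4, |A + A| = 9, K = 9/4.


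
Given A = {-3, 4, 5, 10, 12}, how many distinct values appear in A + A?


A + A = {a + a' : a, a' ∈ A}; |A| = 5.
General bounds: 2|A| - 1 ≤ |A + A| ≤ |A|(|A|+1)/2, i.e. 9 ≤ |A + A| ≤ 15.
Lower bound 2|A|-1 is attained iff A is an arithmetic progression.
Enumerate sums a + a' for a ≤ a' (symmetric, so this suffices):
a = -3: -3+-3=-6, -3+4=1, -3+5=2, -3+10=7, -3+12=9
a = 4: 4+4=8, 4+5=9, 4+10=14, 4+12=16
a = 5: 5+5=10, 5+10=15, 5+12=17
a = 10: 10+10=20, 10+12=22
a = 12: 12+12=24
Distinct sums: {-6, 1, 2, 7, 8, 9, 10, 14, 15, 16, 17, 20, 22, 24}
|A + A| = 14

|A + A| = 14


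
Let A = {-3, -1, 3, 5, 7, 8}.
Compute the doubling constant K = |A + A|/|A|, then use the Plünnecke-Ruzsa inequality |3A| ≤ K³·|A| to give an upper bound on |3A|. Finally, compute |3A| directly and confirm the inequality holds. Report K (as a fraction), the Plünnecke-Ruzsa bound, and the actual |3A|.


|A| = 6.
Step 1: Compute A + A by enumerating all 36 pairs.
A + A = {-6, -4, -2, 0, 2, 4, 5, 6, 7, 8, 10, 11, 12, 13, 14, 15, 16}, so |A + A| = 17.
Step 2: Doubling constant K = |A + A|/|A| = 17/6 = 17/6 ≈ 2.8333.
Step 3: Plünnecke-Ruzsa gives |3A| ≤ K³·|A| = (2.8333)³ · 6 ≈ 136.4722.
Step 4: Compute 3A = A + A + A directly by enumerating all triples (a,b,c) ∈ A³; |3A| = 29.
Step 5: Check 29 ≤ 136.4722? Yes ✓.

K = 17/6, Plünnecke-Ruzsa bound K³|A| ≈ 136.4722, |3A| = 29, inequality holds.


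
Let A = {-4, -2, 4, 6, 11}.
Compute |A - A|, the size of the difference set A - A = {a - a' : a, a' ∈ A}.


A - A = {a - a' : a, a' ∈ A}; |A| = 5.
Bounds: 2|A|-1 ≤ |A - A| ≤ |A|² - |A| + 1, i.e. 9 ≤ |A - A| ≤ 21.
Note: 0 ∈ A - A always (from a - a). The set is symmetric: if d ∈ A - A then -d ∈ A - A.
Enumerate nonzero differences d = a - a' with a > a' (then include -d):
Positive differences: {2, 5, 6, 7, 8, 10, 13, 15}
Full difference set: {0} ∪ (positive diffs) ∪ (negative diffs).
|A - A| = 1 + 2·8 = 17 (matches direct enumeration: 17).

|A - A| = 17


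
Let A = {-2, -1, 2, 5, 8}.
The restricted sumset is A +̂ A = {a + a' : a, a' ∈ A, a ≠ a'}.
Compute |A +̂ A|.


Restricted sumset: A +̂ A = {a + a' : a ∈ A, a' ∈ A, a ≠ a'}.
Equivalently, take A + A and drop any sum 2a that is achievable ONLY as a + a for a ∈ A (i.e. sums representable only with equal summands).
Enumerate pairs (a, a') with a < a' (symmetric, so each unordered pair gives one sum; this covers all a ≠ a'):
  -2 + -1 = -3
  -2 + 2 = 0
  -2 + 5 = 3
  -2 + 8 = 6
  -1 + 2 = 1
  -1 + 5 = 4
  -1 + 8 = 7
  2 + 5 = 7
  2 + 8 = 10
  5 + 8 = 13
Collected distinct sums: {-3, 0, 1, 3, 4, 6, 7, 10, 13}
|A +̂ A| = 9
(Reference bound: |A +̂ A| ≥ 2|A| - 3 for |A| ≥ 2, with |A| = 5 giving ≥ 7.)

|A +̂ A| = 9


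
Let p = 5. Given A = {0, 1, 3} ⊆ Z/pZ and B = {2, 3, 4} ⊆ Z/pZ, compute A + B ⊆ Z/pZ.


Work in Z/5Z: reduce every sum a + b modulo 5.
Enumerate all 9 pairs:
a = 0: 0+2=2, 0+3=3, 0+4=4
a = 1: 1+2=3, 1+3=4, 1+4=0
a = 3: 3+2=0, 3+3=1, 3+4=2
Distinct residues collected: {0, 1, 2, 3, 4}
|A + B| = 5 (out of 5 total residues).

A + B = {0, 1, 2, 3, 4}


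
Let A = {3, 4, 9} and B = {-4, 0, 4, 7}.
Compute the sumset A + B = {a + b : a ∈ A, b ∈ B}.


A + B = {a + b : a ∈ A, b ∈ B}.
Enumerate all |A|·|B| = 3·4 = 12 pairs (a, b) and collect distinct sums.
a = 3: 3+-4=-1, 3+0=3, 3+4=7, 3+7=10
a = 4: 4+-4=0, 4+0=4, 4+4=8, 4+7=11
a = 9: 9+-4=5, 9+0=9, 9+4=13, 9+7=16
Collecting distinct sums: A + B = {-1, 0, 3, 4, 5, 7, 8, 9, 10, 11, 13, 16}
|A + B| = 12

A + B = {-1, 0, 3, 4, 5, 7, 8, 9, 10, 11, 13, 16}


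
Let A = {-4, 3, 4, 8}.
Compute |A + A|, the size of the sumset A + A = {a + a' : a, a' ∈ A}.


A + A = {a + a' : a, a' ∈ A}; |A| = 4.
General bounds: 2|A| - 1 ≤ |A + A| ≤ |A|(|A|+1)/2, i.e. 7 ≤ |A + A| ≤ 10.
Lower bound 2|A|-1 is attained iff A is an arithmetic progression.
Enumerate sums a + a' for a ≤ a' (symmetric, so this suffices):
a = -4: -4+-4=-8, -4+3=-1, -4+4=0, -4+8=4
a = 3: 3+3=6, 3+4=7, 3+8=11
a = 4: 4+4=8, 4+8=12
a = 8: 8+8=16
Distinct sums: {-8, -1, 0, 4, 6, 7, 8, 11, 12, 16}
|A + A| = 10

|A + A| = 10


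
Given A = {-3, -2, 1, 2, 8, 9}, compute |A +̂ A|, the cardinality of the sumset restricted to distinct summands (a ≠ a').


Restricted sumset: A +̂ A = {a + a' : a ∈ A, a' ∈ A, a ≠ a'}.
Equivalently, take A + A and drop any sum 2a that is achievable ONLY as a + a for a ∈ A (i.e. sums representable only with equal summands).
Enumerate pairs (a, a') with a < a' (symmetric, so each unordered pair gives one sum; this covers all a ≠ a'):
  -3 + -2 = -5
  -3 + 1 = -2
  -3 + 2 = -1
  -3 + 8 = 5
  -3 + 9 = 6
  -2 + 1 = -1
  -2 + 2 = 0
  -2 + 8 = 6
  -2 + 9 = 7
  1 + 2 = 3
  1 + 8 = 9
  1 + 9 = 10
  2 + 8 = 10
  2 + 9 = 11
  8 + 9 = 17
Collected distinct sums: {-5, -2, -1, 0, 3, 5, 6, 7, 9, 10, 11, 17}
|A +̂ A| = 12
(Reference bound: |A +̂ A| ≥ 2|A| - 3 for |A| ≥ 2, with |A| = 6 giving ≥ 9.)

|A +̂ A| = 12


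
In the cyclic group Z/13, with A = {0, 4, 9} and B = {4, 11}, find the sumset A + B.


Work in Z/13Z: reduce every sum a + b modulo 13.
Enumerate all 6 pairs:
a = 0: 0+4=4, 0+11=11
a = 4: 4+4=8, 4+11=2
a = 9: 9+4=0, 9+11=7
Distinct residues collected: {0, 2, 4, 7, 8, 11}
|A + B| = 6 (out of 13 total residues).

A + B = {0, 2, 4, 7, 8, 11}


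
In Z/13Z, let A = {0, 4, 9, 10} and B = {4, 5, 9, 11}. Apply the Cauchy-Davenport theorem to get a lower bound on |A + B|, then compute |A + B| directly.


Cauchy-Davenport: |A + B| ≥ min(p, |A| + |B| - 1) for A, B nonempty in Z/pZ.
|A| = 4, |B| = 4, p = 13.
CD lower bound = min(13, 4 + 4 - 1) = min(13, 7) = 7.
Compute A + B mod 13 directly:
a = 0: 0+4=4, 0+5=5, 0+9=9, 0+11=11
a = 4: 4+4=8, 4+5=9, 4+9=0, 4+11=2
a = 9: 9+4=0, 9+5=1, 9+9=5, 9+11=7
a = 10: 10+4=1, 10+5=2, 10+9=6, 10+11=8
A + B = {0, 1, 2, 4, 5, 6, 7, 8, 9, 11}, so |A + B| = 10.
Verify: 10 ≥ 7? Yes ✓.

CD lower bound = 7, actual |A + B| = 10.


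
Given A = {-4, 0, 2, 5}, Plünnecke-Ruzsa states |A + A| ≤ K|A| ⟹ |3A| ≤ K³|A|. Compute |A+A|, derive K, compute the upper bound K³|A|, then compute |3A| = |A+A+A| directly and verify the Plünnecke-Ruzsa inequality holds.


|A| = 4.
Step 1: Compute A + A by enumerating all 16 pairs.
A + A = {-8, -4, -2, 0, 1, 2, 4, 5, 7, 10}, so |A + A| = 10.
Step 2: Doubling constant K = |A + A|/|A| = 10/4 = 10/4 ≈ 2.5000.
Step 3: Plünnecke-Ruzsa gives |3A| ≤ K³·|A| = (2.5000)³ · 4 ≈ 62.5000.
Step 4: Compute 3A = A + A + A directly by enumerating all triples (a,b,c) ∈ A³; |3A| = 18.
Step 5: Check 18 ≤ 62.5000? Yes ✓.

K = 10/4, Plünnecke-Ruzsa bound K³|A| ≈ 62.5000, |3A| = 18, inequality holds.


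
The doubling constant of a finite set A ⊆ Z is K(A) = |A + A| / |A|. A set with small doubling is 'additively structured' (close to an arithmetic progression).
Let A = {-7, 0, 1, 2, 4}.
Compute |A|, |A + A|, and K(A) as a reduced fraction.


|A| = 5.
Compute A + A by enumerating all 25 pairs.
A + A = {-14, -7, -6, -5, -3, 0, 1, 2, 3, 4, 5, 6, 8}, so |A + A| = 13.
K = |A + A| / |A| = 13/5 (already in lowest terms) ≈ 2.6000.
Reference: AP of size 5 gives K = 9/5 ≈ 1.8000; a fully generic set of size 5 gives K ≈ 3.0000.

|A| = 5, |A + A| = 13, K = 13/5.


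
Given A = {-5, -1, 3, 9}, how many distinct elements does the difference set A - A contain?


A - A = {a - a' : a, a' ∈ A}; |A| = 4.
Bounds: 2|A|-1 ≤ |A - A| ≤ |A|² - |A| + 1, i.e. 7 ≤ |A - A| ≤ 13.
Note: 0 ∈ A - A always (from a - a). The set is symmetric: if d ∈ A - A then -d ∈ A - A.
Enumerate nonzero differences d = a - a' with a > a' (then include -d):
Positive differences: {4, 6, 8, 10, 14}
Full difference set: {0} ∪ (positive diffs) ∪ (negative diffs).
|A - A| = 1 + 2·5 = 11 (matches direct enumeration: 11).

|A - A| = 11


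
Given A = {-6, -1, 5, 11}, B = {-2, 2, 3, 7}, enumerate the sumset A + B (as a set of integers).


A + B = {a + b : a ∈ A, b ∈ B}.
Enumerate all |A|·|B| = 4·4 = 16 pairs (a, b) and collect distinct sums.
a = -6: -6+-2=-8, -6+2=-4, -6+3=-3, -6+7=1
a = -1: -1+-2=-3, -1+2=1, -1+3=2, -1+7=6
a = 5: 5+-2=3, 5+2=7, 5+3=8, 5+7=12
a = 11: 11+-2=9, 11+2=13, 11+3=14, 11+7=18
Collecting distinct sums: A + B = {-8, -4, -3, 1, 2, 3, 6, 7, 8, 9, 12, 13, 14, 18}
|A + B| = 14

A + B = {-8, -4, -3, 1, 2, 3, 6, 7, 8, 9, 12, 13, 14, 18}


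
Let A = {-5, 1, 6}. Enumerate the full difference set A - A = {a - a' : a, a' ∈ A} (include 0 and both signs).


A - A = {a - a' : a, a' ∈ A}.
Compute a - a' for each ordered pair (a, a'):
a = -5: -5--5=0, -5-1=-6, -5-6=-11
a = 1: 1--5=6, 1-1=0, 1-6=-5
a = 6: 6--5=11, 6-1=5, 6-6=0
Collecting distinct values (and noting 0 appears from a-a):
A - A = {-11, -6, -5, 0, 5, 6, 11}
|A - A| = 7

A - A = {-11, -6, -5, 0, 5, 6, 11}


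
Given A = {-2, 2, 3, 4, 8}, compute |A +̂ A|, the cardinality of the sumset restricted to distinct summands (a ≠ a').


Restricted sumset: A +̂ A = {a + a' : a ∈ A, a' ∈ A, a ≠ a'}.
Equivalently, take A + A and drop any sum 2a that is achievable ONLY as a + a for a ∈ A (i.e. sums representable only with equal summands).
Enumerate pairs (a, a') with a < a' (symmetric, so each unordered pair gives one sum; this covers all a ≠ a'):
  -2 + 2 = 0
  -2 + 3 = 1
  -2 + 4 = 2
  -2 + 8 = 6
  2 + 3 = 5
  2 + 4 = 6
  2 + 8 = 10
  3 + 4 = 7
  3 + 8 = 11
  4 + 8 = 12
Collected distinct sums: {0, 1, 2, 5, 6, 7, 10, 11, 12}
|A +̂ A| = 9
(Reference bound: |A +̂ A| ≥ 2|A| - 3 for |A| ≥ 2, with |A| = 5 giving ≥ 7.)

|A +̂ A| = 9


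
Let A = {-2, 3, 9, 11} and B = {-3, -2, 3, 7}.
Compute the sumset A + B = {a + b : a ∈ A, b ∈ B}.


A + B = {a + b : a ∈ A, b ∈ B}.
Enumerate all |A|·|B| = 4·4 = 16 pairs (a, b) and collect distinct sums.
a = -2: -2+-3=-5, -2+-2=-4, -2+3=1, -2+7=5
a = 3: 3+-3=0, 3+-2=1, 3+3=6, 3+7=10
a = 9: 9+-3=6, 9+-2=7, 9+3=12, 9+7=16
a = 11: 11+-3=8, 11+-2=9, 11+3=14, 11+7=18
Collecting distinct sums: A + B = {-5, -4, 0, 1, 5, 6, 7, 8, 9, 10, 12, 14, 16, 18}
|A + B| = 14

A + B = {-5, -4, 0, 1, 5, 6, 7, 8, 9, 10, 12, 14, 16, 18}


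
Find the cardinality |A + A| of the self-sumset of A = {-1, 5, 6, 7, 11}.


A + A = {a + a' : a, a' ∈ A}; |A| = 5.
General bounds: 2|A| - 1 ≤ |A + A| ≤ |A|(|A|+1)/2, i.e. 9 ≤ |A + A| ≤ 15.
Lower bound 2|A|-1 is attained iff A is an arithmetic progression.
Enumerate sums a + a' for a ≤ a' (symmetric, so this suffices):
a = -1: -1+-1=-2, -1+5=4, -1+6=5, -1+7=6, -1+11=10
a = 5: 5+5=10, 5+6=11, 5+7=12, 5+11=16
a = 6: 6+6=12, 6+7=13, 6+11=17
a = 7: 7+7=14, 7+11=18
a = 11: 11+11=22
Distinct sums: {-2, 4, 5, 6, 10, 11, 12, 13, 14, 16, 17, 18, 22}
|A + A| = 13

|A + A| = 13


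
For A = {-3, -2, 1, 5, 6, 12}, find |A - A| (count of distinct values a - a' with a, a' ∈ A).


A - A = {a - a' : a, a' ∈ A}; |A| = 6.
Bounds: 2|A|-1 ≤ |A - A| ≤ |A|² - |A| + 1, i.e. 11 ≤ |A - A| ≤ 31.
Note: 0 ∈ A - A always (from a - a). The set is symmetric: if d ∈ A - A then -d ∈ A - A.
Enumerate nonzero differences d = a - a' with a > a' (then include -d):
Positive differences: {1, 3, 4, 5, 6, 7, 8, 9, 11, 14, 15}
Full difference set: {0} ∪ (positive diffs) ∪ (negative diffs).
|A - A| = 1 + 2·11 = 23 (matches direct enumeration: 23).

|A - A| = 23


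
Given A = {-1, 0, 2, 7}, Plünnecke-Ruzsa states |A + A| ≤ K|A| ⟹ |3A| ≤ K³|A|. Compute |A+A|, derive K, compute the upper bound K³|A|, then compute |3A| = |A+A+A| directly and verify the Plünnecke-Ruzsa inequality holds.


|A| = 4.
Step 1: Compute A + A by enumerating all 16 pairs.
A + A = {-2, -1, 0, 1, 2, 4, 6, 7, 9, 14}, so |A + A| = 10.
Step 2: Doubling constant K = |A + A|/|A| = 10/4 = 10/4 ≈ 2.5000.
Step 3: Plünnecke-Ruzsa gives |3A| ≤ K³·|A| = (2.5000)³ · 4 ≈ 62.5000.
Step 4: Compute 3A = A + A + A directly by enumerating all triples (a,b,c) ∈ A³; |3A| = 18.
Step 5: Check 18 ≤ 62.5000? Yes ✓.

K = 10/4, Plünnecke-Ruzsa bound K³|A| ≈ 62.5000, |3A| = 18, inequality holds.


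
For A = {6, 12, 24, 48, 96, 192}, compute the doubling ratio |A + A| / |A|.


|A| = 6.
Compute A + A by enumerating all 36 pairs.
A + A = {12, 18, 24, 30, 36, 48, 54, 60, 72, 96, 102, 108, 120, 144, 192, 198, 204, 216, 240, 288, 384}, so |A + A| = 21.
K = |A + A| / |A| = 21/6 = 7/2 ≈ 3.5000.
Reference: AP of size 6 gives K = 11/6 ≈ 1.8333; a fully generic set of size 6 gives K ≈ 3.5000.

|A| = 6, |A + A| = 21, K = 21/6 = 7/2.


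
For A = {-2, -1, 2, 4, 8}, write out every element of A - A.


A - A = {a - a' : a, a' ∈ A}.
Compute a - a' for each ordered pair (a, a'):
a = -2: -2--2=0, -2--1=-1, -2-2=-4, -2-4=-6, -2-8=-10
a = -1: -1--2=1, -1--1=0, -1-2=-3, -1-4=-5, -1-8=-9
a = 2: 2--2=4, 2--1=3, 2-2=0, 2-4=-2, 2-8=-6
a = 4: 4--2=6, 4--1=5, 4-2=2, 4-4=0, 4-8=-4
a = 8: 8--2=10, 8--1=9, 8-2=6, 8-4=4, 8-8=0
Collecting distinct values (and noting 0 appears from a-a):
A - A = {-10, -9, -6, -5, -4, -3, -2, -1, 0, 1, 2, 3, 4, 5, 6, 9, 10}
|A - A| = 17

A - A = {-10, -9, -6, -5, -4, -3, -2, -1, 0, 1, 2, 3, 4, 5, 6, 9, 10}


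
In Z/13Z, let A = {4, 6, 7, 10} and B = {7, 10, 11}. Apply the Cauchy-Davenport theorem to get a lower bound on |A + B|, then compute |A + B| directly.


Cauchy-Davenport: |A + B| ≥ min(p, |A| + |B| - 1) for A, B nonempty in Z/pZ.
|A| = 4, |B| = 3, p = 13.
CD lower bound = min(13, 4 + 3 - 1) = min(13, 6) = 6.
Compute A + B mod 13 directly:
a = 4: 4+7=11, 4+10=1, 4+11=2
a = 6: 6+7=0, 6+10=3, 6+11=4
a = 7: 7+7=1, 7+10=4, 7+11=5
a = 10: 10+7=4, 10+10=7, 10+11=8
A + B = {0, 1, 2, 3, 4, 5, 7, 8, 11}, so |A + B| = 9.
Verify: 9 ≥ 6? Yes ✓.

CD lower bound = 6, actual |A + B| = 9.


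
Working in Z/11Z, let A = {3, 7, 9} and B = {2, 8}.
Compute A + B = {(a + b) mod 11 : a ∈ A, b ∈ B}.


Work in Z/11Z: reduce every sum a + b modulo 11.
Enumerate all 6 pairs:
a = 3: 3+2=5, 3+8=0
a = 7: 7+2=9, 7+8=4
a = 9: 9+2=0, 9+8=6
Distinct residues collected: {0, 4, 5, 6, 9}
|A + B| = 5 (out of 11 total residues).

A + B = {0, 4, 5, 6, 9}


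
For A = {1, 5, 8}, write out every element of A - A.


A - A = {a - a' : a, a' ∈ A}.
Compute a - a' for each ordered pair (a, a'):
a = 1: 1-1=0, 1-5=-4, 1-8=-7
a = 5: 5-1=4, 5-5=0, 5-8=-3
a = 8: 8-1=7, 8-5=3, 8-8=0
Collecting distinct values (and noting 0 appears from a-a):
A - A = {-7, -4, -3, 0, 3, 4, 7}
|A - A| = 7

A - A = {-7, -4, -3, 0, 3, 4, 7}


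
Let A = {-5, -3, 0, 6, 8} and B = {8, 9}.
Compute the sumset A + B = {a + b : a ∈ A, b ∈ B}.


A + B = {a + b : a ∈ A, b ∈ B}.
Enumerate all |A|·|B| = 5·2 = 10 pairs (a, b) and collect distinct sums.
a = -5: -5+8=3, -5+9=4
a = -3: -3+8=5, -3+9=6
a = 0: 0+8=8, 0+9=9
a = 6: 6+8=14, 6+9=15
a = 8: 8+8=16, 8+9=17
Collecting distinct sums: A + B = {3, 4, 5, 6, 8, 9, 14, 15, 16, 17}
|A + B| = 10

A + B = {3, 4, 5, 6, 8, 9, 14, 15, 16, 17}


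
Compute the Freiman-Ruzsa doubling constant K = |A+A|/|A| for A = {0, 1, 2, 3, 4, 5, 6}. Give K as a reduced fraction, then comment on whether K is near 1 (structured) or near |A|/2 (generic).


|A| = 7.
Compute A + A by enumerating all 49 pairs.
A + A = {0, 1, 2, 3, 4, 5, 6, 7, 8, 9, 10, 11, 12}, so |A + A| = 13.
K = |A + A| / |A| = 13/7 (already in lowest terms) ≈ 1.8571.
Reference: AP of size 7 gives K = 13/7 ≈ 1.8571; a fully generic set of size 7 gives K ≈ 4.0000.

|A| = 7, |A + A| = 13, K = 13/7.


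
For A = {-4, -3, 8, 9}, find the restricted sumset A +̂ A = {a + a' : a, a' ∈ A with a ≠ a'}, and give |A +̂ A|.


Restricted sumset: A +̂ A = {a + a' : a ∈ A, a' ∈ A, a ≠ a'}.
Equivalently, take A + A and drop any sum 2a that is achievable ONLY as a + a for a ∈ A (i.e. sums representable only with equal summands).
Enumerate pairs (a, a') with a < a' (symmetric, so each unordered pair gives one sum; this covers all a ≠ a'):
  -4 + -3 = -7
  -4 + 8 = 4
  -4 + 9 = 5
  -3 + 8 = 5
  -3 + 9 = 6
  8 + 9 = 17
Collected distinct sums: {-7, 4, 5, 6, 17}
|A +̂ A| = 5
(Reference bound: |A +̂ A| ≥ 2|A| - 3 for |A| ≥ 2, with |A| = 4 giving ≥ 5.)

|A +̂ A| = 5


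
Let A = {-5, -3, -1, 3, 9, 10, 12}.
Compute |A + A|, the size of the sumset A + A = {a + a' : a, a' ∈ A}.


A + A = {a + a' : a, a' ∈ A}; |A| = 7.
General bounds: 2|A| - 1 ≤ |A + A| ≤ |A|(|A|+1)/2, i.e. 13 ≤ |A + A| ≤ 28.
Lower bound 2|A|-1 is attained iff A is an arithmetic progression.
Enumerate sums a + a' for a ≤ a' (symmetric, so this suffices):
a = -5: -5+-5=-10, -5+-3=-8, -5+-1=-6, -5+3=-2, -5+9=4, -5+10=5, -5+12=7
a = -3: -3+-3=-6, -3+-1=-4, -3+3=0, -3+9=6, -3+10=7, -3+12=9
a = -1: -1+-1=-2, -1+3=2, -1+9=8, -1+10=9, -1+12=11
a = 3: 3+3=6, 3+9=12, 3+10=13, 3+12=15
a = 9: 9+9=18, 9+10=19, 9+12=21
a = 10: 10+10=20, 10+12=22
a = 12: 12+12=24
Distinct sums: {-10, -8, -6, -4, -2, 0, 2, 4, 5, 6, 7, 8, 9, 11, 12, 13, 15, 18, 19, 20, 21, 22, 24}
|A + A| = 23

|A + A| = 23


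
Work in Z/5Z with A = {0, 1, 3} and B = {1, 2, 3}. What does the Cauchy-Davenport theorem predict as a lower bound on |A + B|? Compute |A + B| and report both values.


Cauchy-Davenport: |A + B| ≥ min(p, |A| + |B| - 1) for A, B nonempty in Z/pZ.
|A| = 3, |B| = 3, p = 5.
CD lower bound = min(5, 3 + 3 - 1) = min(5, 5) = 5.
Compute A + B mod 5 directly:
a = 0: 0+1=1, 0+2=2, 0+3=3
a = 1: 1+1=2, 1+2=3, 1+3=4
a = 3: 3+1=4, 3+2=0, 3+3=1
A + B = {0, 1, 2, 3, 4}, so |A + B| = 5.
Verify: 5 ≥ 5? Yes ✓.

CD lower bound = 5, actual |A + B| = 5.


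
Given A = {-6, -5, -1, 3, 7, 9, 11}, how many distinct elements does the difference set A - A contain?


A - A = {a - a' : a, a' ∈ A}; |A| = 7.
Bounds: 2|A|-1 ≤ |A - A| ≤ |A|² - |A| + 1, i.e. 13 ≤ |A - A| ≤ 43.
Note: 0 ∈ A - A always (from a - a). The set is symmetric: if d ∈ A - A then -d ∈ A - A.
Enumerate nonzero differences d = a - a' with a > a' (then include -d):
Positive differences: {1, 2, 4, 5, 6, 8, 9, 10, 12, 13, 14, 15, 16, 17}
Full difference set: {0} ∪ (positive diffs) ∪ (negative diffs).
|A - A| = 1 + 2·14 = 29 (matches direct enumeration: 29).

|A - A| = 29


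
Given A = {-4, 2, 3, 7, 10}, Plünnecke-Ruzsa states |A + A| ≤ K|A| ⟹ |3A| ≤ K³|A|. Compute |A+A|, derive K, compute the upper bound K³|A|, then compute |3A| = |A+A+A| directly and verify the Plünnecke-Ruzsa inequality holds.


|A| = 5.
Step 1: Compute A + A by enumerating all 25 pairs.
A + A = {-8, -2, -1, 3, 4, 5, 6, 9, 10, 12, 13, 14, 17, 20}, so |A + A| = 14.
Step 2: Doubling constant K = |A + A|/|A| = 14/5 = 14/5 ≈ 2.8000.
Step 3: Plünnecke-Ruzsa gives |3A| ≤ K³·|A| = (2.8000)³ · 5 ≈ 109.7600.
Step 4: Compute 3A = A + A + A directly by enumerating all triples (a,b,c) ∈ A³; |3A| = 28.
Step 5: Check 28 ≤ 109.7600? Yes ✓.

K = 14/5, Plünnecke-Ruzsa bound K³|A| ≈ 109.7600, |3A| = 28, inequality holds.


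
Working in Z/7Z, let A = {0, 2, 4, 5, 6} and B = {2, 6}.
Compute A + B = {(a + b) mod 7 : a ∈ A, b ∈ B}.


Work in Z/7Z: reduce every sum a + b modulo 7.
Enumerate all 10 pairs:
a = 0: 0+2=2, 0+6=6
a = 2: 2+2=4, 2+6=1
a = 4: 4+2=6, 4+6=3
a = 5: 5+2=0, 5+6=4
a = 6: 6+2=1, 6+6=5
Distinct residues collected: {0, 1, 2, 3, 4, 5, 6}
|A + B| = 7 (out of 7 total residues).

A + B = {0, 1, 2, 3, 4, 5, 6}


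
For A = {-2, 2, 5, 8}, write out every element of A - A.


A - A = {a - a' : a, a' ∈ A}.
Compute a - a' for each ordered pair (a, a'):
a = -2: -2--2=0, -2-2=-4, -2-5=-7, -2-8=-10
a = 2: 2--2=4, 2-2=0, 2-5=-3, 2-8=-6
a = 5: 5--2=7, 5-2=3, 5-5=0, 5-8=-3
a = 8: 8--2=10, 8-2=6, 8-5=3, 8-8=0
Collecting distinct values (and noting 0 appears from a-a):
A - A = {-10, -7, -6, -4, -3, 0, 3, 4, 6, 7, 10}
|A - A| = 11

A - A = {-10, -7, -6, -4, -3, 0, 3, 4, 6, 7, 10}


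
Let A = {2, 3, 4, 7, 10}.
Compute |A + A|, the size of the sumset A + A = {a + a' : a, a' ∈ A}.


A + A = {a + a' : a, a' ∈ A}; |A| = 5.
General bounds: 2|A| - 1 ≤ |A + A| ≤ |A|(|A|+1)/2, i.e. 9 ≤ |A + A| ≤ 15.
Lower bound 2|A|-1 is attained iff A is an arithmetic progression.
Enumerate sums a + a' for a ≤ a' (symmetric, so this suffices):
a = 2: 2+2=4, 2+3=5, 2+4=6, 2+7=9, 2+10=12
a = 3: 3+3=6, 3+4=7, 3+7=10, 3+10=13
a = 4: 4+4=8, 4+7=11, 4+10=14
a = 7: 7+7=14, 7+10=17
a = 10: 10+10=20
Distinct sums: {4, 5, 6, 7, 8, 9, 10, 11, 12, 13, 14, 17, 20}
|A + A| = 13

|A + A| = 13


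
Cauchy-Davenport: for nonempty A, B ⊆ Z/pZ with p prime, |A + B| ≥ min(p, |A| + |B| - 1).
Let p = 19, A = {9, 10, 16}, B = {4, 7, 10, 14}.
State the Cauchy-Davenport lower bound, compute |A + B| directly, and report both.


Cauchy-Davenport: |A + B| ≥ min(p, |A| + |B| - 1) for A, B nonempty in Z/pZ.
|A| = 3, |B| = 4, p = 19.
CD lower bound = min(19, 3 + 4 - 1) = min(19, 6) = 6.
Compute A + B mod 19 directly:
a = 9: 9+4=13, 9+7=16, 9+10=0, 9+14=4
a = 10: 10+4=14, 10+7=17, 10+10=1, 10+14=5
a = 16: 16+4=1, 16+7=4, 16+10=7, 16+14=11
A + B = {0, 1, 4, 5, 7, 11, 13, 14, 16, 17}, so |A + B| = 10.
Verify: 10 ≥ 6? Yes ✓.

CD lower bound = 6, actual |A + B| = 10.


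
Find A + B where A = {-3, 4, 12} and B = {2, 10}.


A + B = {a + b : a ∈ A, b ∈ B}.
Enumerate all |A|·|B| = 3·2 = 6 pairs (a, b) and collect distinct sums.
a = -3: -3+2=-1, -3+10=7
a = 4: 4+2=6, 4+10=14
a = 12: 12+2=14, 12+10=22
Collecting distinct sums: A + B = {-1, 6, 7, 14, 22}
|A + B| = 5

A + B = {-1, 6, 7, 14, 22}


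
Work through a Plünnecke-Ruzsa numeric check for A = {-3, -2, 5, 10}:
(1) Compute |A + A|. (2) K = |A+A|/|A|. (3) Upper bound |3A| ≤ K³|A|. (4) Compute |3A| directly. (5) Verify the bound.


|A| = 4.
Step 1: Compute A + A by enumerating all 16 pairs.
A + A = {-6, -5, -4, 2, 3, 7, 8, 10, 15, 20}, so |A + A| = 10.
Step 2: Doubling constant K = |A + A|/|A| = 10/4 = 10/4 ≈ 2.5000.
Step 3: Plünnecke-Ruzsa gives |3A| ≤ K³·|A| = (2.5000)³ · 4 ≈ 62.5000.
Step 4: Compute 3A = A + A + A directly by enumerating all triples (a,b,c) ∈ A³; |3A| = 20.
Step 5: Check 20 ≤ 62.5000? Yes ✓.

K = 10/4, Plünnecke-Ruzsa bound K³|A| ≈ 62.5000, |3A| = 20, inequality holds.


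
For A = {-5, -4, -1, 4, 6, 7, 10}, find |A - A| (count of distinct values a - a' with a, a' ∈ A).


A - A = {a - a' : a, a' ∈ A}; |A| = 7.
Bounds: 2|A|-1 ≤ |A - A| ≤ |A|² - |A| + 1, i.e. 13 ≤ |A - A| ≤ 43.
Note: 0 ∈ A - A always (from a - a). The set is symmetric: if d ∈ A - A then -d ∈ A - A.
Enumerate nonzero differences d = a - a' with a > a' (then include -d):
Positive differences: {1, 2, 3, 4, 5, 6, 7, 8, 9, 10, 11, 12, 14, 15}
Full difference set: {0} ∪ (positive diffs) ∪ (negative diffs).
|A - A| = 1 + 2·14 = 29 (matches direct enumeration: 29).

|A - A| = 29


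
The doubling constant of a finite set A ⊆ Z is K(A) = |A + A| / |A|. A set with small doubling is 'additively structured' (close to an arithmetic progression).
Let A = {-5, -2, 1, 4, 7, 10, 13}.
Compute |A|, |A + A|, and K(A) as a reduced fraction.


|A| = 7.
Compute A + A by enumerating all 49 pairs.
A + A = {-10, -7, -4, -1, 2, 5, 8, 11, 14, 17, 20, 23, 26}, so |A + A| = 13.
K = |A + A| / |A| = 13/7 (already in lowest terms) ≈ 1.8571.
Reference: AP of size 7 gives K = 13/7 ≈ 1.8571; a fully generic set of size 7 gives K ≈ 4.0000.

|A| = 7, |A + A| = 13, K = 13/7.


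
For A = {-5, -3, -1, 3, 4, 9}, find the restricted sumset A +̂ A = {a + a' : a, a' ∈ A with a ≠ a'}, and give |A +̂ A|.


Restricted sumset: A +̂ A = {a + a' : a ∈ A, a' ∈ A, a ≠ a'}.
Equivalently, take A + A and drop any sum 2a that is achievable ONLY as a + a for a ∈ A (i.e. sums representable only with equal summands).
Enumerate pairs (a, a') with a < a' (symmetric, so each unordered pair gives one sum; this covers all a ≠ a'):
  -5 + -3 = -8
  -5 + -1 = -6
  -5 + 3 = -2
  -5 + 4 = -1
  -5 + 9 = 4
  -3 + -1 = -4
  -3 + 3 = 0
  -3 + 4 = 1
  -3 + 9 = 6
  -1 + 3 = 2
  -1 + 4 = 3
  -1 + 9 = 8
  3 + 4 = 7
  3 + 9 = 12
  4 + 9 = 13
Collected distinct sums: {-8, -6, -4, -2, -1, 0, 1, 2, 3, 4, 6, 7, 8, 12, 13}
|A +̂ A| = 15
(Reference bound: |A +̂ A| ≥ 2|A| - 3 for |A| ≥ 2, with |A| = 6 giving ≥ 9.)

|A +̂ A| = 15


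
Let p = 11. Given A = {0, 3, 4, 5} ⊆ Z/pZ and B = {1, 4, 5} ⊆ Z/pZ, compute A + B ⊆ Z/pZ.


Work in Z/11Z: reduce every sum a + b modulo 11.
Enumerate all 12 pairs:
a = 0: 0+1=1, 0+4=4, 0+5=5
a = 3: 3+1=4, 3+4=7, 3+5=8
a = 4: 4+1=5, 4+4=8, 4+5=9
a = 5: 5+1=6, 5+4=9, 5+5=10
Distinct residues collected: {1, 4, 5, 6, 7, 8, 9, 10}
|A + B| = 8 (out of 11 total residues).

A + B = {1, 4, 5, 6, 7, 8, 9, 10}


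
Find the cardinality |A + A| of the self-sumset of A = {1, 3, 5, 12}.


A + A = {a + a' : a, a' ∈ A}; |A| = 4.
General bounds: 2|A| - 1 ≤ |A + A| ≤ |A|(|A|+1)/2, i.e. 7 ≤ |A + A| ≤ 10.
Lower bound 2|A|-1 is attained iff A is an arithmetic progression.
Enumerate sums a + a' for a ≤ a' (symmetric, so this suffices):
a = 1: 1+1=2, 1+3=4, 1+5=6, 1+12=13
a = 3: 3+3=6, 3+5=8, 3+12=15
a = 5: 5+5=10, 5+12=17
a = 12: 12+12=24
Distinct sums: {2, 4, 6, 8, 10, 13, 15, 17, 24}
|A + A| = 9

|A + A| = 9


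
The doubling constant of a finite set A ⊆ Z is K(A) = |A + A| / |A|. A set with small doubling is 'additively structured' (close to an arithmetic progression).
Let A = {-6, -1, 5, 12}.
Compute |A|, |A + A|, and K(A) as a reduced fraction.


|A| = 4.
Compute A + A by enumerating all 16 pairs.
A + A = {-12, -7, -2, -1, 4, 6, 10, 11, 17, 24}, so |A + A| = 10.
K = |A + A| / |A| = 10/4 = 5/2 ≈ 2.5000.
Reference: AP of size 4 gives K = 7/4 ≈ 1.7500; a fully generic set of size 4 gives K ≈ 2.5000.

|A| = 4, |A + A| = 10, K = 10/4 = 5/2.


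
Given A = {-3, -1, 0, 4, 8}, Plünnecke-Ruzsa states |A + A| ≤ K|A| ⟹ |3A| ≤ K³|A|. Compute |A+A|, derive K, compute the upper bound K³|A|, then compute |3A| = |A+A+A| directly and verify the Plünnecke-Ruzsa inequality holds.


|A| = 5.
Step 1: Compute A + A by enumerating all 25 pairs.
A + A = {-6, -4, -3, -2, -1, 0, 1, 3, 4, 5, 7, 8, 12, 16}, so |A + A| = 14.
Step 2: Doubling constant K = |A + A|/|A| = 14/5 = 14/5 ≈ 2.8000.
Step 3: Plünnecke-Ruzsa gives |3A| ≤ K³·|A| = (2.8000)³ · 5 ≈ 109.7600.
Step 4: Compute 3A = A + A + A directly by enumerating all triples (a,b,c) ∈ A³; |3A| = 25.
Step 5: Check 25 ≤ 109.7600? Yes ✓.

K = 14/5, Plünnecke-Ruzsa bound K³|A| ≈ 109.7600, |3A| = 25, inequality holds.


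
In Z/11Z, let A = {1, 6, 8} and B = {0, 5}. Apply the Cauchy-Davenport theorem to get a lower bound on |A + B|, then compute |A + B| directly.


Cauchy-Davenport: |A + B| ≥ min(p, |A| + |B| - 1) for A, B nonempty in Z/pZ.
|A| = 3, |B| = 2, p = 11.
CD lower bound = min(11, 3 + 2 - 1) = min(11, 4) = 4.
Compute A + B mod 11 directly:
a = 1: 1+0=1, 1+5=6
a = 6: 6+0=6, 6+5=0
a = 8: 8+0=8, 8+5=2
A + B = {0, 1, 2, 6, 8}, so |A + B| = 5.
Verify: 5 ≥ 4? Yes ✓.

CD lower bound = 4, actual |A + B| = 5.


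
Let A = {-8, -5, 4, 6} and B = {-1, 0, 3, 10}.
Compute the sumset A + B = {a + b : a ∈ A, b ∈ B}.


A + B = {a + b : a ∈ A, b ∈ B}.
Enumerate all |A|·|B| = 4·4 = 16 pairs (a, b) and collect distinct sums.
a = -8: -8+-1=-9, -8+0=-8, -8+3=-5, -8+10=2
a = -5: -5+-1=-6, -5+0=-5, -5+3=-2, -5+10=5
a = 4: 4+-1=3, 4+0=4, 4+3=7, 4+10=14
a = 6: 6+-1=5, 6+0=6, 6+3=9, 6+10=16
Collecting distinct sums: A + B = {-9, -8, -6, -5, -2, 2, 3, 4, 5, 6, 7, 9, 14, 16}
|A + B| = 14

A + B = {-9, -8, -6, -5, -2, 2, 3, 4, 5, 6, 7, 9, 14, 16}


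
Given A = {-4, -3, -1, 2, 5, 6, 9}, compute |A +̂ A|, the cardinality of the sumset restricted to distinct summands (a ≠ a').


Restricted sumset: A +̂ A = {a + a' : a ∈ A, a' ∈ A, a ≠ a'}.
Equivalently, take A + A and drop any sum 2a that is achievable ONLY as a + a for a ∈ A (i.e. sums representable only with equal summands).
Enumerate pairs (a, a') with a < a' (symmetric, so each unordered pair gives one sum; this covers all a ≠ a'):
  -4 + -3 = -7
  -4 + -1 = -5
  -4 + 2 = -2
  -4 + 5 = 1
  -4 + 6 = 2
  -4 + 9 = 5
  -3 + -1 = -4
  -3 + 2 = -1
  -3 + 5 = 2
  -3 + 6 = 3
  -3 + 9 = 6
  -1 + 2 = 1
  -1 + 5 = 4
  -1 + 6 = 5
  -1 + 9 = 8
  2 + 5 = 7
  2 + 6 = 8
  2 + 9 = 11
  5 + 6 = 11
  5 + 9 = 14
  6 + 9 = 15
Collected distinct sums: {-7, -5, -4, -2, -1, 1, 2, 3, 4, 5, 6, 7, 8, 11, 14, 15}
|A +̂ A| = 16
(Reference bound: |A +̂ A| ≥ 2|A| - 3 for |A| ≥ 2, with |A| = 7 giving ≥ 11.)

|A +̂ A| = 16


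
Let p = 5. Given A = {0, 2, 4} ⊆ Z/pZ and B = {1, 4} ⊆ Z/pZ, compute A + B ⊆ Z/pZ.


Work in Z/5Z: reduce every sum a + b modulo 5.
Enumerate all 6 pairs:
a = 0: 0+1=1, 0+4=4
a = 2: 2+1=3, 2+4=1
a = 4: 4+1=0, 4+4=3
Distinct residues collected: {0, 1, 3, 4}
|A + B| = 4 (out of 5 total residues).

A + B = {0, 1, 3, 4}


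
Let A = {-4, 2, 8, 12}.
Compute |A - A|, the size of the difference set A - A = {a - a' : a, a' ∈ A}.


A - A = {a - a' : a, a' ∈ A}; |A| = 4.
Bounds: 2|A|-1 ≤ |A - A| ≤ |A|² - |A| + 1, i.e. 7 ≤ |A - A| ≤ 13.
Note: 0 ∈ A - A always (from a - a). The set is symmetric: if d ∈ A - A then -d ∈ A - A.
Enumerate nonzero differences d = a - a' with a > a' (then include -d):
Positive differences: {4, 6, 10, 12, 16}
Full difference set: {0} ∪ (positive diffs) ∪ (negative diffs).
|A - A| = 1 + 2·5 = 11 (matches direct enumeration: 11).

|A - A| = 11


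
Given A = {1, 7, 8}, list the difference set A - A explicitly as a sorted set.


A - A = {a - a' : a, a' ∈ A}.
Compute a - a' for each ordered pair (a, a'):
a = 1: 1-1=0, 1-7=-6, 1-8=-7
a = 7: 7-1=6, 7-7=0, 7-8=-1
a = 8: 8-1=7, 8-7=1, 8-8=0
Collecting distinct values (and noting 0 appears from a-a):
A - A = {-7, -6, -1, 0, 1, 6, 7}
|A - A| = 7

A - A = {-7, -6, -1, 0, 1, 6, 7}


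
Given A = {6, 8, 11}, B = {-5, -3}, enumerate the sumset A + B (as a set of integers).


A + B = {a + b : a ∈ A, b ∈ B}.
Enumerate all |A|·|B| = 3·2 = 6 pairs (a, b) and collect distinct sums.
a = 6: 6+-5=1, 6+-3=3
a = 8: 8+-5=3, 8+-3=5
a = 11: 11+-5=6, 11+-3=8
Collecting distinct sums: A + B = {1, 3, 5, 6, 8}
|A + B| = 5

A + B = {1, 3, 5, 6, 8}
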